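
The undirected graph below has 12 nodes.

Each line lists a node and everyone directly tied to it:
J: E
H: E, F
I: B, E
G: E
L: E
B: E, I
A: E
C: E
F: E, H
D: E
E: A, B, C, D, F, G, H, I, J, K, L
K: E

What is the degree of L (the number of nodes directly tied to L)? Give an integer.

1

L is directly tied to E. That is 1 neighbor, so the degree of L is 1.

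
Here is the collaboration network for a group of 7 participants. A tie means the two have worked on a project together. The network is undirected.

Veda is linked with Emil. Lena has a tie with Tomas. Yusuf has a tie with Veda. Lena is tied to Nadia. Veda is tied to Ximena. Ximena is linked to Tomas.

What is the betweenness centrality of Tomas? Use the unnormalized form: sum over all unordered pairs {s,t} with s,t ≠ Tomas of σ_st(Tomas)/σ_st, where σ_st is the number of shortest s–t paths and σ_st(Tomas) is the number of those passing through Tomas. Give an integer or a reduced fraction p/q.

8

Pairs whose geodesics pass through Tomas — Ximena–Lena: 1; Ximena–Nadia: 1; Yusuf–Lena: 1; Yusuf–Nadia: 1; Lena–Emil: 1; Lena–Veda: 1; Emil–Nadia: 1; Nadia–Veda: 1.
All other pairs contribute 0.
Summing the contributions gives betweenness(Tomas) = 8.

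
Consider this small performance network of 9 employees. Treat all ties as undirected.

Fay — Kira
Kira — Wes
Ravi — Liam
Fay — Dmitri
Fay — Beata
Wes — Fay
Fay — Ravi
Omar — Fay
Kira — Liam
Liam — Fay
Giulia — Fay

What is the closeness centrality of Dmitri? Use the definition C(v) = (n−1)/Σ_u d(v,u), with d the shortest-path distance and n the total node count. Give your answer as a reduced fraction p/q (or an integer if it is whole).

8/15

Distances from Dmitri: Beata:2, Fay:1, Giulia:2, Kira:2, Liam:2, Omar:2, Ravi:2, Wes:2. Sum = 15.
n = 9, so closeness = 8/15.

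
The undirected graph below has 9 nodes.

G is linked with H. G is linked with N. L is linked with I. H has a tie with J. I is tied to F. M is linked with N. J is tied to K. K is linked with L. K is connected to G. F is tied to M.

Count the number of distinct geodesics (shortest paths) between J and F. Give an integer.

The shortest distance is 4, and the only length-4 path is J–K–L–I–F. So there is exactly 1 shortest path.

1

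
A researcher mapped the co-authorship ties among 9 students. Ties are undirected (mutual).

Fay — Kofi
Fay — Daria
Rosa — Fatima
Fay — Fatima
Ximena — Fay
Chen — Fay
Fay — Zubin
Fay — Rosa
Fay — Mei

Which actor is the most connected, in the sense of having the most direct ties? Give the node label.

Fay

Degrees — Chen:1, Daria:1, Fatima:2, Fay:8, Kofi:1, Mei:1, Rosa:2, Ximena:1, Zubin:1.
The maximum is 8, attained only by Fay.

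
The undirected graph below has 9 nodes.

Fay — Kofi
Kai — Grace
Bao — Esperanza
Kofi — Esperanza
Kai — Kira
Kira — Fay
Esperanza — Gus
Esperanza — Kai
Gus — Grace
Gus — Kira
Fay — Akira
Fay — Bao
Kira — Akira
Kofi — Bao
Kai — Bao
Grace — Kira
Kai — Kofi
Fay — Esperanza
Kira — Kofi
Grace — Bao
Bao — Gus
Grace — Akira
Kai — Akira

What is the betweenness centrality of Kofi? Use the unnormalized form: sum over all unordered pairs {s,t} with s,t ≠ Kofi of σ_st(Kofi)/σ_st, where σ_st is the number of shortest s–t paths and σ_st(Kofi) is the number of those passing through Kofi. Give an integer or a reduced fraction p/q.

13/20

Pairs whose geodesics pass through Kofi — Kira–Esperanza: 1/4; Kira–Bao: 1/5; Kai–Fay: 1/5.
All other pairs contribute 0.
Summing the contributions gives betweenness(Kofi) = 13/20.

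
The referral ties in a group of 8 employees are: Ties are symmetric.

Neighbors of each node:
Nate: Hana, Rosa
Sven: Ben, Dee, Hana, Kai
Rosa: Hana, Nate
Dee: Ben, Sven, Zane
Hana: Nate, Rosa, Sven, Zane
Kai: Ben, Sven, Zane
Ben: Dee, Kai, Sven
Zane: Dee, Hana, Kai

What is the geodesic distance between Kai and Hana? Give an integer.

One shortest route is Kai – Sven – Hana, which uses 2 edges, and Kai and Hana are not directly tied, so nothing shorter exists. So d(Kai,Hana) = 2.

2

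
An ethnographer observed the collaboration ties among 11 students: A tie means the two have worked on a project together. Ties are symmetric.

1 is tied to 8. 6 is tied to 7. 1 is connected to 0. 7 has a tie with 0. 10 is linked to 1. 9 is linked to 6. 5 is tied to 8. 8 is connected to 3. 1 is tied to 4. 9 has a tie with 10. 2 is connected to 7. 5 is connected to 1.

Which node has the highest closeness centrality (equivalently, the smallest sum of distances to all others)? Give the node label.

1

Farness (sum of distances to all others) for each node — 0:20, 1:17, 2:32, 3:32, 4:26, 5:24, 6:28, 7:23, 8:23, 9:25, 10:22.
The smallest farness is 17, for 1, so 1 has the highest closeness.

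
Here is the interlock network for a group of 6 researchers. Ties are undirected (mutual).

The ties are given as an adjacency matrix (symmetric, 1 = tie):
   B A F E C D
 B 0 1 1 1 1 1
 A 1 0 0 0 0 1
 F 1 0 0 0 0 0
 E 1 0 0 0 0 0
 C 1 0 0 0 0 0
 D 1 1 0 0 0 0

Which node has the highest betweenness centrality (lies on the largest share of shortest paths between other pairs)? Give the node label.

B

Unnormalized betweenness of each node: A:0, B:9, C:0, D:0, E:0, F:0.
B has the largest value, 9, making it the main broker — the node through which the most shortest paths run.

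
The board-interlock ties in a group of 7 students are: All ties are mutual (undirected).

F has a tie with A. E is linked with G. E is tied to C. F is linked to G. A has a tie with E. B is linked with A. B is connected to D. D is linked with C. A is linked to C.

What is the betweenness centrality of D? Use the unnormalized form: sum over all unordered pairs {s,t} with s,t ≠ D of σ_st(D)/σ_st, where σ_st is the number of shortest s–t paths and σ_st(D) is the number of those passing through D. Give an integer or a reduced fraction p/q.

Pairs whose geodesics pass through D — C–B: 1/2.
All other pairs contribute 0.
Summing the contributions gives betweenness(D) = 1/2.

1/2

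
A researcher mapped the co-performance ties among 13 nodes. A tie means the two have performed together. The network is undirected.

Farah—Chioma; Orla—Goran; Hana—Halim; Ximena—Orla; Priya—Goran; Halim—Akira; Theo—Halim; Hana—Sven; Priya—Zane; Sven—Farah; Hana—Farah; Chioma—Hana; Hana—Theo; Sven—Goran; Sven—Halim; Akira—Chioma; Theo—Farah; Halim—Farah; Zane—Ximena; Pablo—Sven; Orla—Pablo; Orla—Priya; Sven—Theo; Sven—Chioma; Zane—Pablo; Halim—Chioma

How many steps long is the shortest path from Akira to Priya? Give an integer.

4

One shortest route is Akira – Chioma – Sven – Goran – Priya, which uses 4 edges, and at distance 3 from Akira we only reach {Goran, Pablo}, which does not include Priya. So d(Akira,Priya) = 4.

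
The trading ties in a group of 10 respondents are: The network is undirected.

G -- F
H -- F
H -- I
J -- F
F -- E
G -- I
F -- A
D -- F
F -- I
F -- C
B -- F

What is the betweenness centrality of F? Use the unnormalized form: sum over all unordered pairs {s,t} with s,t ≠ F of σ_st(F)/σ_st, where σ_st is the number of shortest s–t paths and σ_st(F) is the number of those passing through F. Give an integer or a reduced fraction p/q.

Pairs whose geodesics pass through F — C–I: 1; C–H: 1; C–G: 1; C–B: 1; C–J: 1; C–D: 1; C–A: 1; C–E: 1; I–B: 1; I–J: 1; I–D: 1; I–A: 1; I–E: 1; H–G: 1/2 … (+20 more pairs).
All other pairs contribute 0.
Summing the contributions gives betweenness(F) = 67/2.

67/2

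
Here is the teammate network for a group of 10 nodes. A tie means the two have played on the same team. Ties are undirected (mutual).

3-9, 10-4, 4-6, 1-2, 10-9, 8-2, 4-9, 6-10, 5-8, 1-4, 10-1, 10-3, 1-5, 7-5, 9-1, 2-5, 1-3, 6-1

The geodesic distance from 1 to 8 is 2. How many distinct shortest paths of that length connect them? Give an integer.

The shortest distance is 2. The length-2 paths are: 1–2–8; 1–5–8.
That gives 2 distinct shortest paths.

2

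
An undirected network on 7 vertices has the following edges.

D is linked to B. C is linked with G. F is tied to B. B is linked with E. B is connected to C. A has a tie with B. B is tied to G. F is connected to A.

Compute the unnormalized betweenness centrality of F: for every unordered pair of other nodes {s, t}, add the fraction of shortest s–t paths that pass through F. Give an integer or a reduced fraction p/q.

No shortest path between any pair of other nodes passes through F.
Summing the contributions gives betweenness(F) = 0.

0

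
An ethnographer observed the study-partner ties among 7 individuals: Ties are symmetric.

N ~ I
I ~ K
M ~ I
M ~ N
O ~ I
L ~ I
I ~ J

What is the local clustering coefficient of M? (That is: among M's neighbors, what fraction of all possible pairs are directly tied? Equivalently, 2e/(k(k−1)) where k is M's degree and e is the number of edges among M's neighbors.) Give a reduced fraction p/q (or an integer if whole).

1

M's neighbors: I and N (k = 2).
Possible neighbor pairs: C(2,2) = 1. Edges among them: I–N → e = 1.
Clustering(M) = 1/1.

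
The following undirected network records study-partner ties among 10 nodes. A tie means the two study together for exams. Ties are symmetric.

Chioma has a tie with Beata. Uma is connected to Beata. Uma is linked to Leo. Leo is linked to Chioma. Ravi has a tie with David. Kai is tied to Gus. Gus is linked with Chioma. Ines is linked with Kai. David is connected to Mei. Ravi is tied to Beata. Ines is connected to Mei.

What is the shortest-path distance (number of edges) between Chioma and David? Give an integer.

One shortest route is Chioma – Beata – Ravi – David, which uses 3 edges, and at distance 2 from Chioma we only reach {Kai, Ravi, Uma}, which does not include David. So d(Chioma,David) = 3.

3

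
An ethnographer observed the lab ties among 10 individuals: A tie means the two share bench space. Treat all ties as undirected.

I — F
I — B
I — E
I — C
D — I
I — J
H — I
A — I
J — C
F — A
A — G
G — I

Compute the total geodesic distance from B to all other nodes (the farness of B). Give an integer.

Distances from B: A:2, C:2, D:2, E:2, F:2, G:2, H:2, I:1, J:2.
Sum = 2 + 2 + 2 + 2 + 2 + 2 + 2 + 1 + 2 = 17.

17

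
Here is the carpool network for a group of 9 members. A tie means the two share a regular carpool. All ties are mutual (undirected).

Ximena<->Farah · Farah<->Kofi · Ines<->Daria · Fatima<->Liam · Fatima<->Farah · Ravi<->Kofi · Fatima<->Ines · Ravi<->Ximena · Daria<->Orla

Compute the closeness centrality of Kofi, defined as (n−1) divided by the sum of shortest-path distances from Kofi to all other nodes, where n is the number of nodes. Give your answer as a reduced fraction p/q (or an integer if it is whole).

8/21

Distances from Kofi: Daria:4, Farah:1, Fatima:2, Ines:3, Liam:3, Orla:5, Ravi:1, Ximena:2. Sum = 21.
n = 9, so closeness = 8/21.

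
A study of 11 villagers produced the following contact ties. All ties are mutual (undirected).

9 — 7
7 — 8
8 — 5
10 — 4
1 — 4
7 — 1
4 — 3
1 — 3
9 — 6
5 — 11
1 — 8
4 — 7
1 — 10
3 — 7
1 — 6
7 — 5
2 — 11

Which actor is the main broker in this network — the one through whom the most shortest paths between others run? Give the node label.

Unnormalized betweenness of each node: 1:73/6, 2:0, 3:0, 4:7/3, 5:16, 6:5/6, 7:59/3, 8:7/2, 9:3/2, 10:0, 11:9.
7 has the largest value, 59/3, making it the main broker — the node through which the most shortest paths run.

7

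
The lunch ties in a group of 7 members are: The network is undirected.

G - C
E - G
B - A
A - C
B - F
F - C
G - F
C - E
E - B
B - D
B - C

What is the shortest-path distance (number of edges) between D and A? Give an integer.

One shortest route is D – B – A, which uses 2 edges, and D and A are not directly tied, so nothing shorter exists. So d(D,A) = 2.

2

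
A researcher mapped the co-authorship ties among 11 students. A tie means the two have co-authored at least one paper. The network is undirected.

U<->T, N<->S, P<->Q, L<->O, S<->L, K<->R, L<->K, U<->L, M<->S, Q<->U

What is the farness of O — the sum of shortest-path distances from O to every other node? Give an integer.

26

Distances from O: K:2, L:1, M:3, N:3, P:4, Q:3, R:3, S:2, T:3, U:2.
Sum = 2 + 1 + 3 + 3 + 4 + 3 + 3 + 2 + 3 + 2 = 26.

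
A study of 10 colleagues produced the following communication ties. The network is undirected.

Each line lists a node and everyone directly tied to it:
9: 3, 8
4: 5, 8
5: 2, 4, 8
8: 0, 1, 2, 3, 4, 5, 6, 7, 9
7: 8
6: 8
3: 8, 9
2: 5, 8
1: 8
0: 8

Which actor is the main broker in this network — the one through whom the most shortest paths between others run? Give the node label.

8

Unnormalized betweenness of each node: 0:0, 1:0, 2:0, 3:0, 4:0, 5:1/2, 6:0, 7:0, 8:65/2, 9:0.
8 has the largest value, 65/2, making it the main broker — the node through which the most shortest paths run.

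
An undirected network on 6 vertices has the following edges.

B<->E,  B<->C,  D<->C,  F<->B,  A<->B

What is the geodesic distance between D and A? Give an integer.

One shortest route is D – C – B – A, which uses 3 edges, and at distance 2 from D we only reach {B}, which does not include A. So d(D,A) = 3.

3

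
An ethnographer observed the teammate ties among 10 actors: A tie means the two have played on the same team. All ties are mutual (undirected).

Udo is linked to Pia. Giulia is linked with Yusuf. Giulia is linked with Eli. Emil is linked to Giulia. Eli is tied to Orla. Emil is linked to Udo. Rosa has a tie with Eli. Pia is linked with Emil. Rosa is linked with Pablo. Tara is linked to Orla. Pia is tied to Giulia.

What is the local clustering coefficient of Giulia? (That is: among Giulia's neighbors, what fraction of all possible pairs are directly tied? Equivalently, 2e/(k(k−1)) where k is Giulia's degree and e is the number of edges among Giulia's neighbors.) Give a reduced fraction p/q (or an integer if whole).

Giulia's neighbors: Eli, Emil, Pia, and Yusuf (k = 4).
Possible neighbor pairs: C(4,2) = 6. Edges among them: Emil–Pia → e = 1.
Clustering(Giulia) = 1/6.

1/6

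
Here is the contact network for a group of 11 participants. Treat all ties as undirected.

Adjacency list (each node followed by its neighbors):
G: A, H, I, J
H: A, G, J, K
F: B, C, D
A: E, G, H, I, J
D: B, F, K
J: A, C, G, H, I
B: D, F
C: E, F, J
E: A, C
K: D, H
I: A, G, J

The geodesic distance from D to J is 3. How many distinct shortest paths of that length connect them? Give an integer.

2

The shortest distance is 3. The length-3 paths are: D–F–C–J; D–K–H–J.
That gives 2 distinct shortest paths.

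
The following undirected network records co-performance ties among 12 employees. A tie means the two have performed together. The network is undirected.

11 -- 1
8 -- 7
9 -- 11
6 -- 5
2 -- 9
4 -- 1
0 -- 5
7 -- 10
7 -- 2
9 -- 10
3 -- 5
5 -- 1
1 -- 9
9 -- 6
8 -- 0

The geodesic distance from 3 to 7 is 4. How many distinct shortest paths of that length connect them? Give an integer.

1

The shortest distance is 4, and the only length-4 path is 3–5–0–8–7. So there is exactly 1 shortest path.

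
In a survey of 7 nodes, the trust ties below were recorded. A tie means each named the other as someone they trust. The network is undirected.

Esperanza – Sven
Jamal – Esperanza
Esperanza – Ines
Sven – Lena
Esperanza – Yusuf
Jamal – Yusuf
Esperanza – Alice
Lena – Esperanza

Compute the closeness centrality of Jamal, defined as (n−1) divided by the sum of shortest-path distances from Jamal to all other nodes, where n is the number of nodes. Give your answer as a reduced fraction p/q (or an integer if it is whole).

3/5

Distances from Jamal: Alice:2, Esperanza:1, Ines:2, Lena:2, Sven:2, Yusuf:1. Sum = 10.
n = 7, so closeness = 6/10 = 3/5.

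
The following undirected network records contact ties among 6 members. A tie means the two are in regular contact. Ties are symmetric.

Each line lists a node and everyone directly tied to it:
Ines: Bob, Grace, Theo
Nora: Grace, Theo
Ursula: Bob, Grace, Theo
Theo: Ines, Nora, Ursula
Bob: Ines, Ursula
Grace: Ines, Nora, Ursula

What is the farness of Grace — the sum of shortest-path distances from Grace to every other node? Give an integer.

7

Distances from Grace: Bob:2, Ines:1, Nora:1, Theo:2, Ursula:1.
Sum = 2 + 1 + 1 + 2 + 1 = 7.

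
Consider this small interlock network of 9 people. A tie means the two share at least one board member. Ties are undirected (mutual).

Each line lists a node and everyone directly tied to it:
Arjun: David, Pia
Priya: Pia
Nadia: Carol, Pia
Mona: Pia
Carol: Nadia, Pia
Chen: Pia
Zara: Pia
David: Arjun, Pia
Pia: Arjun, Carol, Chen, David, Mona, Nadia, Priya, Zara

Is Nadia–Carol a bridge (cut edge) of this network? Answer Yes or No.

Even without that edge, Nadia still reaches Carol via Nadia – Pia – Carol, so the network stays connected. Not a bridge.

No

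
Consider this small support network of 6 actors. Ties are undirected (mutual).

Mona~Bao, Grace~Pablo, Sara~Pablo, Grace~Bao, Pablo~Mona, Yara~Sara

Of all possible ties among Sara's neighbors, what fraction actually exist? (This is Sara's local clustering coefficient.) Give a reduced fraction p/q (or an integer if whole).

Sara's neighbors: Pablo and Yara (k = 2).
Possible neighbor pairs: C(2,2) = 1. Edges among them: none → e = 0.
Clustering(Sara) = 0/1.

0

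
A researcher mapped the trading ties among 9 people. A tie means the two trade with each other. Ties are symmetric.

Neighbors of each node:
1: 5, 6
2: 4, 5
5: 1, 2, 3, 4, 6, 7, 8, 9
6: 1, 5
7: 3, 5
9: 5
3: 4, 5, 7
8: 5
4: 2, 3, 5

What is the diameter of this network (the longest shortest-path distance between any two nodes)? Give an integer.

2

Eccentricity of each node (its greatest distance to any other): 1:2, 2:2, 3:2, 4:2, 5:1, 6:2, 7:2, 8:2, 9:2.
The maximum eccentricity is 2, realized for instance by the pair 3–2 via 3 – 5 – 2. So the diameter is 2.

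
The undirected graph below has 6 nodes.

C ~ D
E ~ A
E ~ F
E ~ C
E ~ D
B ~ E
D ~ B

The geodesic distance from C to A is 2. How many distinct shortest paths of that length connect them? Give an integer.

1

The shortest distance is 2, and the only length-2 path is C–E–A. So there is exactly 1 shortest path.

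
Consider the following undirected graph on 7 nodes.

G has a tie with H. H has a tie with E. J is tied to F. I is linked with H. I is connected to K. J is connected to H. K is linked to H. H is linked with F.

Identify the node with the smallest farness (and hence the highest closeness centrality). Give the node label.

Farness (sum of distances to all others) for each node — E:11, F:10, G:11, H:6, I:10, J:10, K:10.
The smallest farness is 6, for H, so H has the highest closeness.

H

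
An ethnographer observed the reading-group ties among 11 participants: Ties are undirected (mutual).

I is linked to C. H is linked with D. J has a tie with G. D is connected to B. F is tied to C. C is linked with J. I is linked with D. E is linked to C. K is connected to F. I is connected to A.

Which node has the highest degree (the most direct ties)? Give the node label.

Degrees — A:1, B:1, C:4, D:3, E:1, F:2, G:1, H:1, I:3, J:2, K:1.
The maximum is 4, attained only by C.

C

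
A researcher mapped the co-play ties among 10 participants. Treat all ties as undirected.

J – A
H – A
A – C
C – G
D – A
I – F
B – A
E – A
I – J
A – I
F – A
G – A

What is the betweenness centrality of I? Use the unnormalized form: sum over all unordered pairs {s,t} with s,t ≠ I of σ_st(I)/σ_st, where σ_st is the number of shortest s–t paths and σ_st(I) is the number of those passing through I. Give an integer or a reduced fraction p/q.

1/2

Pairs whose geodesics pass through I — F–J: 1/2.
All other pairs contribute 0.
Summing the contributions gives betweenness(I) = 1/2.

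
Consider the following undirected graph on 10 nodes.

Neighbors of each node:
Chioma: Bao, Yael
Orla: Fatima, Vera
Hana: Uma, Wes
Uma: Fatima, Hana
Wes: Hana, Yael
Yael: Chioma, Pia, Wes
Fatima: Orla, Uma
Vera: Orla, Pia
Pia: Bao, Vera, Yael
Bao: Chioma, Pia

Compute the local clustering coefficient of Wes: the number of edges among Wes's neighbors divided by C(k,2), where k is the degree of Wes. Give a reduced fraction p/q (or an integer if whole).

Wes's neighbors: Hana and Yael (k = 2).
Possible neighbor pairs: C(2,2) = 1. Edges among them: none → e = 0.
Clustering(Wes) = 0/1.

0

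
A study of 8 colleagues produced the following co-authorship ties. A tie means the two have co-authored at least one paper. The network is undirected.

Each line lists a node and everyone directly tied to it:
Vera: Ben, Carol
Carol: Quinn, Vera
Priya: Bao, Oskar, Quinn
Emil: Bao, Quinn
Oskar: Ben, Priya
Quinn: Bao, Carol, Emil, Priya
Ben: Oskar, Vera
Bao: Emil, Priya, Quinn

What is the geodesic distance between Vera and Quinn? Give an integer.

2

One shortest route is Vera – Carol – Quinn, which uses 2 edges, and Vera and Quinn are not directly tied, so nothing shorter exists. So d(Vera,Quinn) = 2.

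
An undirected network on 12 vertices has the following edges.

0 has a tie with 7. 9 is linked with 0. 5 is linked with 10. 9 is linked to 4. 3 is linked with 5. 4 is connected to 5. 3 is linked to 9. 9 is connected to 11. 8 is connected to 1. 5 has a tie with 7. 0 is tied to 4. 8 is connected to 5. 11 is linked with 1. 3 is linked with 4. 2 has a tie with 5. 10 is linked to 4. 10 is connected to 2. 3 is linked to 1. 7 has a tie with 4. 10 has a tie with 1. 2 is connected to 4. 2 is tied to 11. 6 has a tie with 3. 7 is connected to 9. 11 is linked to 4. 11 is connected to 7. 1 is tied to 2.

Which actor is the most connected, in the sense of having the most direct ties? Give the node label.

Degrees — 0:3, 1:5, 2:5, 3:5, 4:8, 5:6, 6:1, 7:5, 8:2, 9:5, 10:4, 11:5.
The maximum is 8, attained only by 4.

4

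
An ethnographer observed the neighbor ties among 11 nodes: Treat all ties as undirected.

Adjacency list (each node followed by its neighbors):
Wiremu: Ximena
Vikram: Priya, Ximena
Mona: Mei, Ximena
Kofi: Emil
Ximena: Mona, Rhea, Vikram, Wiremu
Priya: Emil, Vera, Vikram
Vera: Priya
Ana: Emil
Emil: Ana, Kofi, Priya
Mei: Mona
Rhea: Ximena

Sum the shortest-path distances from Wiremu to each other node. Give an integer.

31

Distances from Wiremu: Ana:5, Emil:4, Kofi:5, Mei:3, Mona:2, Priya:3, Rhea:2, Vera:4, Vikram:2, Ximena:1.
Sum = 5 + 4 + 5 + 3 + 2 + 3 + 2 + 4 + 2 + 1 = 31.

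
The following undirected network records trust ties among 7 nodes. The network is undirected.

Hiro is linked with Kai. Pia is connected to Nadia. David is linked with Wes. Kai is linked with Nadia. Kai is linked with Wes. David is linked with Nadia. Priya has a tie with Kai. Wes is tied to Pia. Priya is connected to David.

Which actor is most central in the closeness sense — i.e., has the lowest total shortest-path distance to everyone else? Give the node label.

Farness (sum of distances to all others) for each node — David:10, Hiro:13, Kai:8, Nadia:9, Pia:12, Priya:11, Wes:9.
The smallest farness is 8, for Kai, so Kai has the highest closeness.

Kai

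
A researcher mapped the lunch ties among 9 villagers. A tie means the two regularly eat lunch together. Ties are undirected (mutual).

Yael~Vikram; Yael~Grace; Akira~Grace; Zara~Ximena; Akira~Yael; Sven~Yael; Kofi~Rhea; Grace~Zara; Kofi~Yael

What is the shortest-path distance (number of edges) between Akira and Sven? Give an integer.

One shortest route is Akira – Yael – Sven, which uses 2 edges, and Akira and Sven are not directly tied, so nothing shorter exists. So d(Akira,Sven) = 2.

2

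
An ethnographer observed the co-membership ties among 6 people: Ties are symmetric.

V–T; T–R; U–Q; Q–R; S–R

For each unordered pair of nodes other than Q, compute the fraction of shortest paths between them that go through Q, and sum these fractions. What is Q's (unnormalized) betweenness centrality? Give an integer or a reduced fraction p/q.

Pairs whose geodesics pass through Q — S–U: 1; U–R: 1; U–T: 1; U–V: 1.
All other pairs contribute 0.
Summing the contributions gives betweenness(Q) = 4.

4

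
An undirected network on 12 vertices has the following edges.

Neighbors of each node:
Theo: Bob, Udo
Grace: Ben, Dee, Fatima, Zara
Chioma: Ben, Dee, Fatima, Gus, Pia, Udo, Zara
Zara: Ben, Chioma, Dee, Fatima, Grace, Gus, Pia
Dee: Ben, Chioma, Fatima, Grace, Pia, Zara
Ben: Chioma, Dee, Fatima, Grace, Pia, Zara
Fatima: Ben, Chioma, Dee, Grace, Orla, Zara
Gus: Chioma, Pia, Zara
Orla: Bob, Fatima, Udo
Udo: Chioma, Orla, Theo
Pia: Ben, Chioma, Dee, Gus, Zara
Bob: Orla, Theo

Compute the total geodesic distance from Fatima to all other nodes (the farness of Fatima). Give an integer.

Distances from Fatima: Ben:1, Bob:2, Chioma:1, Dee:1, Grace:1, Gus:2, Orla:1, Pia:2, Theo:3, Udo:2, Zara:1.
Sum = 1 + 2 + 1 + 1 + 1 + 2 + 1 + 2 + 3 + 2 + 1 = 17.

17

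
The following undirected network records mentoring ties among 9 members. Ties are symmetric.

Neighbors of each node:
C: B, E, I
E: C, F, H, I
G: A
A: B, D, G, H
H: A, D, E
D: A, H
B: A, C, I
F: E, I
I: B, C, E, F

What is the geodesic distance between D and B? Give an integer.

One shortest route is D – A – B, which uses 2 edges, and D and B are not directly tied, so nothing shorter exists. So d(D,B) = 2.

2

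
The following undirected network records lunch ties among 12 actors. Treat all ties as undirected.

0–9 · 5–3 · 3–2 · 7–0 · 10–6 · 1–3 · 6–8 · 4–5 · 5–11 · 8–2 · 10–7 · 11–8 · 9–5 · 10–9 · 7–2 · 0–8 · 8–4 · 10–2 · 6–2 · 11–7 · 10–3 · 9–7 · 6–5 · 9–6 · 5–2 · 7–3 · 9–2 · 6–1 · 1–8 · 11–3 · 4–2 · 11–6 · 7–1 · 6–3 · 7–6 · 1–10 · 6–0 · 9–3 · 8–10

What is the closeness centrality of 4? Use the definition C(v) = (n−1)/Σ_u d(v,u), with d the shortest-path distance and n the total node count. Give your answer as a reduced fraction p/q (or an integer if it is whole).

Distances from 4: 0:2, 1:2, 2:1, 3:2, 5:1, 6:2, 7:2, 8:1, 9:2, 10:2, 11:2. Sum = 19.
n = 12, so closeness = 11/19.

11/19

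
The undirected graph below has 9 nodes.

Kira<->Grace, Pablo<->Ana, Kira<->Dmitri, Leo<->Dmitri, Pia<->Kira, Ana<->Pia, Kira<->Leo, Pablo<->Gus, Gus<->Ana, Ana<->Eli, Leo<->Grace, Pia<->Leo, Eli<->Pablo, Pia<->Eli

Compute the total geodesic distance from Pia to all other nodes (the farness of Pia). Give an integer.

12

Distances from Pia: Ana:1, Dmitri:2, Eli:1, Grace:2, Gus:2, Kira:1, Leo:1, Pablo:2.
Sum = 1 + 2 + 1 + 2 + 2 + 1 + 1 + 2 = 12.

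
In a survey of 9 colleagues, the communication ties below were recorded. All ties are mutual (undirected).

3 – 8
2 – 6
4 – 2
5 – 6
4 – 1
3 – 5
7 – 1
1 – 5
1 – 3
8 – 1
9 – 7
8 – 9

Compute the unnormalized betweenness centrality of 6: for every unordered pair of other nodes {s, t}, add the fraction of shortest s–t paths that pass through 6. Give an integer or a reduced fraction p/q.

3/2

Pairs whose geodesics pass through 6 — 3–2: 1/2; 5–2: 1.
All other pairs contribute 0.
Summing the contributions gives betweenness(6) = 3/2.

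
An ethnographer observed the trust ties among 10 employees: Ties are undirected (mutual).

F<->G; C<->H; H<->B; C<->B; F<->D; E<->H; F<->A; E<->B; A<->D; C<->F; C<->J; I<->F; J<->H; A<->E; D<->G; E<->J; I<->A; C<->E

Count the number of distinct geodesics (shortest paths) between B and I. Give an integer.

2

The shortest distance is 3. The length-3 paths are: B–E–A–I; B–C–F–I.
That gives 2 distinct shortest paths.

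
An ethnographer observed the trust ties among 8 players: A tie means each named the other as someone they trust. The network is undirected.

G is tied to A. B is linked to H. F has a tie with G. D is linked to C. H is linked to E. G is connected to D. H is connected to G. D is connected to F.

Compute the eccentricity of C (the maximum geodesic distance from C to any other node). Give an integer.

Distances from C: A:3, B:4, D:1, E:4, F:2, G:2, H:3.
The largest is 4 (to E and B), so the eccentricity of C is 4.

4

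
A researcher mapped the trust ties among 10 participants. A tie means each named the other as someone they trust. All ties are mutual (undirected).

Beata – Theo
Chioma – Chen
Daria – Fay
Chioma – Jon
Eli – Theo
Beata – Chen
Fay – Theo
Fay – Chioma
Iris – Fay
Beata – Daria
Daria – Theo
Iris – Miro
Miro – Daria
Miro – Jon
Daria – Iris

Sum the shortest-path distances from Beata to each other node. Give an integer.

Distances from Beata: Chen:1, Chioma:2, Daria:1, Eli:2, Fay:2, Iris:2, Jon:3, Miro:2, Theo:1.
Sum = 1 + 2 + 1 + 2 + 2 + 2 + 3 + 2 + 1 = 16.

16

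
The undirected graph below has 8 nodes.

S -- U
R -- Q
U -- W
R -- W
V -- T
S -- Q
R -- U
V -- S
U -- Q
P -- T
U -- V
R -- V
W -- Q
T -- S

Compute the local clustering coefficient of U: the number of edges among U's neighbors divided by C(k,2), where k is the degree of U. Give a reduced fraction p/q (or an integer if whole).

3/5

U's neighbors: Q, R, S, V, and W (k = 5).
Possible neighbor pairs: C(5,2) = 10. Edges among them: Q–R, Q–S, Q–W, R–V, R–W, S–V → e = 6.
Clustering(U) = 6/10 = 3/5.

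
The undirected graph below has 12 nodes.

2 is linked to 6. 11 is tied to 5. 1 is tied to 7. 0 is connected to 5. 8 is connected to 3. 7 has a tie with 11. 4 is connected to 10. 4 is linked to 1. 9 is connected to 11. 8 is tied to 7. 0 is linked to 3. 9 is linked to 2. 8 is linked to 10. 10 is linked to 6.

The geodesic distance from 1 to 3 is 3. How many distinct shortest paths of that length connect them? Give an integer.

1

The shortest distance is 3, and the only length-3 path is 1–7–8–3. So there is exactly 1 shortest path.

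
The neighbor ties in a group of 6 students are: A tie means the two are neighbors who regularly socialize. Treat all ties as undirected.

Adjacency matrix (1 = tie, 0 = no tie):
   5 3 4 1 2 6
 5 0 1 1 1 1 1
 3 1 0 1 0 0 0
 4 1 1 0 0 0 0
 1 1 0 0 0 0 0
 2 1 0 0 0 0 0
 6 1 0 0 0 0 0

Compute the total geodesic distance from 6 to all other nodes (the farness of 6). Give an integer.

9

Distances from 6: 1:2, 2:2, 3:2, 4:2, 5:1.
Sum = 2 + 2 + 2 + 2 + 1 = 9.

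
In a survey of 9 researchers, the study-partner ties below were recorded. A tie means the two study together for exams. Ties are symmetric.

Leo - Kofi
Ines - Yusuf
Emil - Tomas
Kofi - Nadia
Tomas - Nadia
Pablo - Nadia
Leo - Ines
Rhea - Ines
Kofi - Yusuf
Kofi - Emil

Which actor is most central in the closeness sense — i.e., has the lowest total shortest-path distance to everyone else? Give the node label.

Farness (sum of distances to all others) for each node — Emil:18, Ines:19, Kofi:13, Leo:16, Nadia:16, Pablo:23, Rhea:26, Tomas:21, Yusuf:16.
The smallest farness is 13, for Kofi, so Kofi has the highest closeness.

Kofi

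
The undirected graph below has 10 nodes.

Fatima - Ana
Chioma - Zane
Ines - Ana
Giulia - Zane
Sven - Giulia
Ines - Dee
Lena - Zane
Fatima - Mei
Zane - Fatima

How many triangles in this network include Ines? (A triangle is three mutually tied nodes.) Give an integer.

Ines's neighbors are Ana and Dee, but none of them are tied to each other, so no triangle contains Ines.

0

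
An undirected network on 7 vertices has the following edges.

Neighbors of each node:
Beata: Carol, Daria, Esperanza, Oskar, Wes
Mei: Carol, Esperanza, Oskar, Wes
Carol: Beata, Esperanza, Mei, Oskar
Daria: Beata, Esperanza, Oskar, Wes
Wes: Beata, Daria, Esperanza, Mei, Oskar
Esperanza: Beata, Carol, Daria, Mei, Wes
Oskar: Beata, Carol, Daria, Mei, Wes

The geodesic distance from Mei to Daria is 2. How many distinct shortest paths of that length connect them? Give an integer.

The shortest distance is 2. The length-2 paths are: Mei–Esperanza–Daria; Mei–Wes–Daria; Mei–Oskar–Daria.
That gives 3 distinct shortest paths.

3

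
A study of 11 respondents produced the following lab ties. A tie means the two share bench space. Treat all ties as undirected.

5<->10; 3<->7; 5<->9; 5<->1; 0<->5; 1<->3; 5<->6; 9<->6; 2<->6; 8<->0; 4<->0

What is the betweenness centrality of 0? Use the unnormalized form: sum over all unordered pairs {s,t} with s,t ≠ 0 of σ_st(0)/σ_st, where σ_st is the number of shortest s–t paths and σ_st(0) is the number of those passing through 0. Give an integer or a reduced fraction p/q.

17

Pairs whose geodesics pass through 0 — 10–8: 1; 10–4: 1; 8–4: 1; 8–3: 1; 8–9: 1; 8–1: 1; 8–6: 1; 8–5: 1; 8–7: 1; 8–2: 1; 4–3: 1; 4–9: 1; 4–1: 1; 4–6: 1 … (+3 more pairs).
All other pairs contribute 0.
Summing the contributions gives betweenness(0) = 17.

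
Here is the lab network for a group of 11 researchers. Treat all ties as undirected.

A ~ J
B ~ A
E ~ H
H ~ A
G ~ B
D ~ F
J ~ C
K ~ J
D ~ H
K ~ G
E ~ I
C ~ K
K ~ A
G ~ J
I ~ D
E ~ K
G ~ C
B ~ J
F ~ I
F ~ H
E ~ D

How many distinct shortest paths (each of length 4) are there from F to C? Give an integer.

The shortest distance is 4. The length-4 paths are: F–H–A–J–C; F–H–A–K–C; F–H–E–K–C; F–D–E–K–C; F–I–E–K–C.
That gives 5 distinct shortest paths.

5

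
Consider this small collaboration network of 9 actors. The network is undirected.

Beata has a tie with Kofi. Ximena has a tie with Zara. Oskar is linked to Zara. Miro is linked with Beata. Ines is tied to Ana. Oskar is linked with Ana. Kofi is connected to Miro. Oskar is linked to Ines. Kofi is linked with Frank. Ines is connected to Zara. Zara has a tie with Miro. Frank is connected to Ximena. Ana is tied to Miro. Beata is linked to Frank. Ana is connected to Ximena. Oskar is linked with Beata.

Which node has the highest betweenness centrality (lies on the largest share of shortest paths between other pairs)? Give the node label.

Unnormalized betweenness of each node: Ana:3, Beata:7/2, Frank:2, Ines:1/4, Kofi:1/2, Miro:47/12, Oskar:35/12, Ximena:35/12, Zara:3.
Miro has the largest value, 47/12, making it the main broker — the node through which the most shortest paths run.

Miro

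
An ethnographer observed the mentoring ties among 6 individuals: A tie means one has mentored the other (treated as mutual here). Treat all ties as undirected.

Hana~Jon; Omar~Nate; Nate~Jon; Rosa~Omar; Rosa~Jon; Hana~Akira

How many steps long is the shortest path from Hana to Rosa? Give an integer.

2

One shortest route is Hana – Jon – Rosa, which uses 2 edges, and Hana and Rosa are not directly tied, so nothing shorter exists. So d(Hana,Rosa) = 2.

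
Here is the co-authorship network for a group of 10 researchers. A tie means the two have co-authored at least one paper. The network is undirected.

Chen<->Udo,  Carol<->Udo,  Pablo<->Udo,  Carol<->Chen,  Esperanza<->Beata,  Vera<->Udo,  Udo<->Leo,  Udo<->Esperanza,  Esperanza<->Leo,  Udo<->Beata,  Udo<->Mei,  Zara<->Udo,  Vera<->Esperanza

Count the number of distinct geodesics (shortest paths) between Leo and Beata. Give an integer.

2

The shortest distance is 2. The length-2 paths are: Leo–Udo–Beata; Leo–Esperanza–Beata.
That gives 2 distinct shortest paths.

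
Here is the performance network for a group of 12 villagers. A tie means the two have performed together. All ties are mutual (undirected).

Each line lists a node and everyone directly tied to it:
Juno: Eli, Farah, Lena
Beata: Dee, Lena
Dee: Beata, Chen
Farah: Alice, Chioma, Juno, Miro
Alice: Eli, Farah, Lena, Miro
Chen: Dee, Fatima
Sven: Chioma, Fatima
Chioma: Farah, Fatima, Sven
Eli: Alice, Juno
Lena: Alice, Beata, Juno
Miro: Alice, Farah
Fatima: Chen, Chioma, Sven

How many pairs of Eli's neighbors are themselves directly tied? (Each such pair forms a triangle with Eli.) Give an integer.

Eli's neighbors are Alice and Juno, but none of them are tied to each other, so no triangle contains Eli.

0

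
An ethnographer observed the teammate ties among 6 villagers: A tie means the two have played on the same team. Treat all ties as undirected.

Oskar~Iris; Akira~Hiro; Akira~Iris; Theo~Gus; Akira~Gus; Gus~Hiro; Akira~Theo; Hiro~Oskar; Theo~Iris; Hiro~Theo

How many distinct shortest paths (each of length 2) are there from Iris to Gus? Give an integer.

2

The shortest distance is 2. The length-2 paths are: Iris–Akira–Gus; Iris–Theo–Gus.
That gives 2 distinct shortest paths.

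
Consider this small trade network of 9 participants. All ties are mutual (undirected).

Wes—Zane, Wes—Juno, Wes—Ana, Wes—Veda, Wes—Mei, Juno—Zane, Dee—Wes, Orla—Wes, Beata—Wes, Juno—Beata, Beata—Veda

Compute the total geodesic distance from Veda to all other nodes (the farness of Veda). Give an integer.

Distances from Veda: Ana:2, Beata:1, Dee:2, Juno:2, Mei:2, Orla:2, Wes:1, Zane:2.
Sum = 2 + 1 + 2 + 2 + 2 + 2 + 1 + 2 = 14.

14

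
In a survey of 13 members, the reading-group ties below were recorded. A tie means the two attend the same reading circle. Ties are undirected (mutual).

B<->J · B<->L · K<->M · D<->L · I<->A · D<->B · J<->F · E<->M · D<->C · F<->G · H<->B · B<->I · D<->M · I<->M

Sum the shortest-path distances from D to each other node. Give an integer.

24

Distances from D: A:3, B:1, C:1, E:2, F:3, G:4, H:2, I:2, J:2, K:2, L:1, M:1.
Sum = 3 + 1 + 1 + 2 + 3 + 4 + 2 + 2 + 2 + 2 + 1 + 1 = 24.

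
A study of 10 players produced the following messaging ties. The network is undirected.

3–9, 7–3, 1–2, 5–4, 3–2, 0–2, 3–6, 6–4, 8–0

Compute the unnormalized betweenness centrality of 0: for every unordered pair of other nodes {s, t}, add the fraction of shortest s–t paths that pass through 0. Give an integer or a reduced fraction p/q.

Pairs whose geodesics pass through 0 — 9–8: 1; 8–6: 1; 8–3: 1; 8–2: 1; 8–4: 1; 8–1: 1; 8–5: 1; 8–7: 1.
All other pairs contribute 0.
Summing the contributions gives betweenness(0) = 8.

8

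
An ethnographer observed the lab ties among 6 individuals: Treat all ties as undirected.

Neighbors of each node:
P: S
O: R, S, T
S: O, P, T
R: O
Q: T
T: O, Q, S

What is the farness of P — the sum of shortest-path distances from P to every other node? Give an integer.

Distances from P: O:2, Q:3, R:3, S:1, T:2.
Sum = 2 + 3 + 3 + 1 + 2 = 11.

11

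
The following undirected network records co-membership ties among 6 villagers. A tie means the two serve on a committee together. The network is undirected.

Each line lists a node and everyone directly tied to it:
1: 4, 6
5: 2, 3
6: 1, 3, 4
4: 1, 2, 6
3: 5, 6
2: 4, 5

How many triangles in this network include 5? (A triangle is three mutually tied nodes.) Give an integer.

0

5's neighbors are 2 and 3, but none of them are tied to each other, so no triangle contains 5.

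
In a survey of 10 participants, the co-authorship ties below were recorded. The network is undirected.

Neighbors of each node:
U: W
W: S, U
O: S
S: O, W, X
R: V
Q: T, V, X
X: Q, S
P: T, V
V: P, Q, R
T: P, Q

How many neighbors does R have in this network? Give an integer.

R is directly tied to V. That is 1 neighbor, so the degree of R is 1.

1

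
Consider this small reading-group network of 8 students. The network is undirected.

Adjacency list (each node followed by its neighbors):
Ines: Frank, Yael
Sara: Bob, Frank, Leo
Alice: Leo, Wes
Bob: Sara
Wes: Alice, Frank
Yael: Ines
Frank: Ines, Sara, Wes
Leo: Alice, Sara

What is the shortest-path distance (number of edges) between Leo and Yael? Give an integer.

One shortest route is Leo – Sara – Frank – Ines – Yael, which uses 4 edges, and at distance 3 from Leo we only reach {Ines}, which does not include Yael. So d(Leo,Yael) = 4.

4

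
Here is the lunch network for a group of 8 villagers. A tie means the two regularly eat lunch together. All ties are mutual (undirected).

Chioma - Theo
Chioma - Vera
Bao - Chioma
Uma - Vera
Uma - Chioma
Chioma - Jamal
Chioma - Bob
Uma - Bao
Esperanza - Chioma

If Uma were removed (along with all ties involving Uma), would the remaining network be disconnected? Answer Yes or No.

No

Even without Uma, every remaining node can still reach every other (the residual graph is connected), so Uma is not a cut vertex.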